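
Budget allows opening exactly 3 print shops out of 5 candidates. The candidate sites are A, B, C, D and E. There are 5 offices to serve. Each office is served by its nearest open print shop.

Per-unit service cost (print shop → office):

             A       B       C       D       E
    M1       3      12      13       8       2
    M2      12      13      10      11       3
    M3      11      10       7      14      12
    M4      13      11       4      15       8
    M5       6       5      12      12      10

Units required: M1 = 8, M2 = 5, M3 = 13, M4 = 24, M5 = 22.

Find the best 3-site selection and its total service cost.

Choose B, C and E; total service cost 328.

With exactly 3 open, each office uses its cheapest among the chosen.
{B, C, E}: M1→E 2·8=16, M2→E 3·5=15, M3→C 7·13=91, M4→C 4·24=96, M5→B 5·22=110. Service cost 328.
{A, C, E}: service cost 350
{A, B, C}: service cost 371
Among all 10 size-3 choices, {B, C, E} is lowest.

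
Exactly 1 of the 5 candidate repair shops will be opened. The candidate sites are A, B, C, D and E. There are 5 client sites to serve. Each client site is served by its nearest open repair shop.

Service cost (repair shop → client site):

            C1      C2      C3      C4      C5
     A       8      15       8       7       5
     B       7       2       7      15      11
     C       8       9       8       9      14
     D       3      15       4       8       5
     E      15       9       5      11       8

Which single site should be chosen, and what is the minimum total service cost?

With exactly 1 open, each client site uses its cheapest among the chosen.
{D}: C1→D 3, C2→D 15, C3→D 4, C4→D 8, C5→D 5. Service cost 35.
{B}: service cost 42
{A}: service cost 43
Among all 5 size-1 choices, {D} is lowest.

Choose D only; total service cost 35.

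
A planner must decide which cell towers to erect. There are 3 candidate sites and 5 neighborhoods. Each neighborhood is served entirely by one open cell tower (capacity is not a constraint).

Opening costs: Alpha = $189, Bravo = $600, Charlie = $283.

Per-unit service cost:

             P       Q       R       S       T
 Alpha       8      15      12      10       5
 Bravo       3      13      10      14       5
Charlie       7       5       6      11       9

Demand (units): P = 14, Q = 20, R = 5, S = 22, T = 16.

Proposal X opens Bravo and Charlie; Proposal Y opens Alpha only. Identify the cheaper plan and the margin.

Proposal Y is cheaper by 416.

Proposal X: {Bravo, Charlie}: P→Bravo 3·14=42, Q→Charlie 5·20=100, R→Charlie 6·5=30, S→Charlie 11·22=242, T→Bravo 5·16=80. Service 494; fixed 883; total 1377.
Proposal Y: {Alpha}: P→Alpha 8·14=112, Q→Alpha 15·20=300, R→Alpha 12·5=60, S→Alpha 10·22=220, T→Alpha 5·16=80. Service 772; fixed 189; total 961.
Difference: |1377 − 961| = 416.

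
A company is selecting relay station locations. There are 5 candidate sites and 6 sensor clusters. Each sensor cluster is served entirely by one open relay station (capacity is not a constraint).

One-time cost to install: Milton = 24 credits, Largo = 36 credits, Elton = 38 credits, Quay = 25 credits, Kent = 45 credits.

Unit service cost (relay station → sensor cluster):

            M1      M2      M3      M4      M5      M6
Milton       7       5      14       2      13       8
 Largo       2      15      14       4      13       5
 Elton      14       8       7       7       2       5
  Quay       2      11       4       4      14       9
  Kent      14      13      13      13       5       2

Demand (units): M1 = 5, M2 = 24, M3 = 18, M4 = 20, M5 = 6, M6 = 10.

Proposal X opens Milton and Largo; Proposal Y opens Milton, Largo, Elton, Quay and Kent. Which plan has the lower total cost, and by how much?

Proposal X: {Milton, Largo}: M1→Largo 2·5=10, M2→Milton 5·24=120, M3→Milton 14·18=252, M4→Milton 2·20=40, M5→Milton 13·6=78, M6→Largo 5·10=50. Service 550; fixed 60; total 610.
Proposal Y: {Milton, Largo, Elton, Quay, Kent}: M1→Largo 2·5=10, M2→Milton 5·24=120, M3→Quay 4·18=72, M4→Milton 2·20=40, M5→Elton 2·6=12, M6→Kent 2·10=20. Service 274; fixed 168; total 442.
Difference: |610 − 442| = 168.

Proposal Y is cheaper by 168.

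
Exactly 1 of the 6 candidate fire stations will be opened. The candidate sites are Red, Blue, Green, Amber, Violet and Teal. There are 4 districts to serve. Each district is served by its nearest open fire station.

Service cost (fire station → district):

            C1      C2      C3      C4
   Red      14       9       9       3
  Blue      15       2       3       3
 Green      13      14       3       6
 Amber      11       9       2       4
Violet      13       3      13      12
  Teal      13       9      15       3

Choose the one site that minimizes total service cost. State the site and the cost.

With exactly 1 open, each district uses its cheapest among the chosen.
{Blue}: C1→Blue 15, C2→Blue 2, C3→Blue 3, C4→Blue 3. Service cost 23.
{Amber}: service cost 26
{Red}: service cost 35
Among all 6 size-1 choices, {Blue} is lowest.

Choose Blue only; total service cost 23.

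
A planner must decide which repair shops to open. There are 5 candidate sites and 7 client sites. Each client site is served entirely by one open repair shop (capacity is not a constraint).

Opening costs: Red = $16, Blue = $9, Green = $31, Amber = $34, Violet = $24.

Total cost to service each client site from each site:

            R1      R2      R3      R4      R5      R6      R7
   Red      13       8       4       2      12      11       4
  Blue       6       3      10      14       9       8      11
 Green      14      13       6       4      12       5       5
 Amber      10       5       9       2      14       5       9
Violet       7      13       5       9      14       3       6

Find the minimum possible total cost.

Minimum total cost: 61

For any fixed open set, each client site goes to its cheapest open site; total = fixed + service.
{Red, Blue}: R1→Blue 6, R2→Blue 3, R3→Red 4, R4→Red 2, R5→Blue 9, R6→Blue 8, R7→Red 4. Service 36; fixed 25; total 61.
{Red}: service 54 + fixed 16 = 70
{Blue}: service 61 + fixed 9 = 70
{Red, Blue, Green, Amber, Violet}: service 31 + fixed 114 = 145
No other subset beats 61.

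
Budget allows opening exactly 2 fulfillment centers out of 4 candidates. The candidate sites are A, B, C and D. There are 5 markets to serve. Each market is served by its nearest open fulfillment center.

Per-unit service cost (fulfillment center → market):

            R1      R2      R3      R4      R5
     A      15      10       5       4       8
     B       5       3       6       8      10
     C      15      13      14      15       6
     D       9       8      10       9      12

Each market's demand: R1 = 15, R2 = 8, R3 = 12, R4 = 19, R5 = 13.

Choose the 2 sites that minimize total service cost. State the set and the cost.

Choose A and B; total service cost 339.

With exactly 2 open, each market uses its cheapest among the chosen.
{A, B}: R1→B 5·15=75, R2→B 3·8=24, R3→A 5·12=60, R4→A 4·19=76, R5→A 8·13=104. Service cost 339.
{B, C}: service cost 401
{A, D}: service cost 439
Among all 6 size-2 choices, {A, B} is lowest.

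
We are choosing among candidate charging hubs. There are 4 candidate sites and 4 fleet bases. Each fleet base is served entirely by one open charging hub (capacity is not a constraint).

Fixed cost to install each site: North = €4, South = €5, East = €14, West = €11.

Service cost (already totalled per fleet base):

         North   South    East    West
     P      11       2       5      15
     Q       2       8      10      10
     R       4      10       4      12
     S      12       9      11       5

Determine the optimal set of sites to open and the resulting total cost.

Open North and South; minimum total cost 26.

For any fixed open set, each fleet base goes to its cheapest open site; total = fixed + service.
{North, South}: P→South 2, Q→North 2, R→North 4, S→South 9. Service 17; fixed 9; total 26.
{North}: P→North 11, Q→North 2, R→North 4, S→North 12. Service 29; fixed 4; total 33.
{North, South, West}: service 13 + fixed 20 = 33
{North, South, East, West}: service 13 + fixed 34 = 47
No other subset beats 26.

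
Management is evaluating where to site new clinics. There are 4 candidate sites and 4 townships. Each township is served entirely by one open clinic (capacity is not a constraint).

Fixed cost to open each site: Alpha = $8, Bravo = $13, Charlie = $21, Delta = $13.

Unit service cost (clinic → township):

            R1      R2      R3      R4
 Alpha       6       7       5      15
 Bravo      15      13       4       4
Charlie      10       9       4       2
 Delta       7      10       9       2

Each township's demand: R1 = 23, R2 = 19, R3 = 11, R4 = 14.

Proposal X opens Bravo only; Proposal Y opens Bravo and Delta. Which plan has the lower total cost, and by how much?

Proposal X: {Bravo}: R1→Bravo 15·23=345, R2→Bravo 13·19=247, R3→Bravo 4·11=44, R4→Bravo 4·14=56. Service 692; fixed 13; total 705.
Proposal Y: {Bravo, Delta}: R1→Delta 7·23=161, R2→Delta 10·19=190, R3→Bravo 4·11=44, R4→Delta 2·14=28. Service 423; fixed 26; total 449.
Difference: |705 − 449| = 256.

Proposal Y is cheaper by 256.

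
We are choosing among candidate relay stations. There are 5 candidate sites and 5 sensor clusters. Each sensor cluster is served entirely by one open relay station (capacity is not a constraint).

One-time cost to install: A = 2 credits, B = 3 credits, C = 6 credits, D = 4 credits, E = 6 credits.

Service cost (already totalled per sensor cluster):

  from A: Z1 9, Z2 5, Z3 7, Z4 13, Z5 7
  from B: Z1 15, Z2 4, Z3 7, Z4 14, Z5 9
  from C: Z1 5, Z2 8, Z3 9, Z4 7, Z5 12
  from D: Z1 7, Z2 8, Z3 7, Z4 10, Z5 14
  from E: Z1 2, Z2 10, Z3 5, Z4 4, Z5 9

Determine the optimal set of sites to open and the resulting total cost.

Open A and E; minimum total cost 31.

For any fixed open set, each sensor cluster goes to its cheapest open site; total = fixed + service.
{A, E}: Z1→E 2, Z2→A 5, Z3→E 5, Z4→E 4, Z5→A 7. Service 23; fixed 8; total 31.
{A, B, E}: service 22 + fixed 11 = 33
{B, E}: Z1→E 2, Z2→B 4, Z3→E 5, Z4→E 4, Z5→B 9. Service 24; fixed 9; total 33.
{A, B, C, D, E}: service 22 + fixed 21 = 43
No other subset beats 31.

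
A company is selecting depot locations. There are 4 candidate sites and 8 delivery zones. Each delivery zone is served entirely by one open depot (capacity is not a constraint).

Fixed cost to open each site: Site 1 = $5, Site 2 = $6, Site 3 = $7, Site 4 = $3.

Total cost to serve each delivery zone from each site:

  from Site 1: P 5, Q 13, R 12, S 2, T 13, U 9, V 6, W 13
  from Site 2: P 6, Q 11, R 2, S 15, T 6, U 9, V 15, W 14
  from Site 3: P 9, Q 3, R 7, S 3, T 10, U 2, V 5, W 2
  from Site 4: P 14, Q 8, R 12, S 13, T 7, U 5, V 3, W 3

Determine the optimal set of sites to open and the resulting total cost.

For any fixed open set, each delivery zone goes to its cheapest open site; total = fixed + service.
{Site 2, Site 3}: P→Site 2 6, Q→Site 3 3, R→Site 2 2, S→Site 3 3, T→Site 2 6, U→Site 3 2, V→Site 3 5, W→Site 3 2. Service 29; fixed 13; total 42.
{Site 2, Site 3, Site 4}: P→Site 2 6, Q→Site 3 3, R→Site 2 2, S→Site 3 3, T→Site 2 6, U→Site 3 2, V→Site 4 3, W→Site 3 2. Service 27; fixed 16; total 43.
{Site 1, Site 2, Site 3}: P→Site 1 5, Q→Site 3 3, R→Site 2 2, S→Site 1 2, T→Site 2 6, U→Site 3 2, V→Site 3 5, W→Site 3 2. Service 27; fixed 18; total 45.
{Site 1, Site 2, Site 3, Site 4}: service 25 + fixed 21 = 46
No other subset beats 42.

Open Site 2 and Site 3; minimum total cost 42.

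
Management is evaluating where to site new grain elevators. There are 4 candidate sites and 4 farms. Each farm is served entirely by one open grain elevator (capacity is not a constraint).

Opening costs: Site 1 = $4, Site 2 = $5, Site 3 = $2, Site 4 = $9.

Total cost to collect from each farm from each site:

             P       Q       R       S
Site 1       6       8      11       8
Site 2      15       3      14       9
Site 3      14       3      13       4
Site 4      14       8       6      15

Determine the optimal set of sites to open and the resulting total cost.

For any fixed open set, each farm goes to its cheapest open site; total = fixed + service.
{Site 1, Site 3}: P→Site 1 6, Q→Site 3 3, R→Site 1 11, S→Site 3 4. Service 24; fixed 6; total 30.
{Site 1, Site 3, Site 4}: service 19 + fixed 15 = 34
{Site 1, Site 2, Site 3}: service 24 + fixed 11 = 35
{Site 1, Site 2, Site 3, Site 4}: service 19 + fixed 20 = 39
No other subset beats 30.

Open Site 1 and Site 3; minimum total cost 30.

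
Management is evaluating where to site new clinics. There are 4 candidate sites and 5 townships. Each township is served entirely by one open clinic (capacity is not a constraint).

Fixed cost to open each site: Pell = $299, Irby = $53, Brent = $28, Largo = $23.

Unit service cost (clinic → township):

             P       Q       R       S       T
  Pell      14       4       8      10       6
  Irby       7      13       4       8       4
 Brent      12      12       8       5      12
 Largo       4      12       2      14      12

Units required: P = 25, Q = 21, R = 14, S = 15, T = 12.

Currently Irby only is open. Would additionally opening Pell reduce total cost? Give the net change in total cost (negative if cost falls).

No — net change +110 (cost rises by 110).

Current service cost with {Irby}: 672.
Adding Pell: each township re-picks its cheapest; new service cost 483, saving 189.
Extra fixed cost: 299. Net change = 299 − 189 = 110.
(Totals: 725 → 835.)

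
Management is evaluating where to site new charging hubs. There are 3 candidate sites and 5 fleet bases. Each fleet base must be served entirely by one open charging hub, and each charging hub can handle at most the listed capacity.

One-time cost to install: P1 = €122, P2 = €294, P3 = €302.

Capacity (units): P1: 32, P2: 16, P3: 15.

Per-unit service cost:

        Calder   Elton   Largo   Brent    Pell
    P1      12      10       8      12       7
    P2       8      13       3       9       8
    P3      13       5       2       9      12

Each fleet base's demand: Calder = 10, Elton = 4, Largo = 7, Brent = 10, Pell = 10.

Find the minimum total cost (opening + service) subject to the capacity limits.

Open {P1, P3}: Calder→P1 12·10=120, Elton→P3 5·4=20, Largo→P3 2·7=14, Brent→P1 12·10=120, Pell→P1 7·10=70.
Loads: P1 carries 30/32, P3 carries 11/15. Service 344; fixed 424; total 768.
Next best feasible plan costs 780.

Minimum total cost: 768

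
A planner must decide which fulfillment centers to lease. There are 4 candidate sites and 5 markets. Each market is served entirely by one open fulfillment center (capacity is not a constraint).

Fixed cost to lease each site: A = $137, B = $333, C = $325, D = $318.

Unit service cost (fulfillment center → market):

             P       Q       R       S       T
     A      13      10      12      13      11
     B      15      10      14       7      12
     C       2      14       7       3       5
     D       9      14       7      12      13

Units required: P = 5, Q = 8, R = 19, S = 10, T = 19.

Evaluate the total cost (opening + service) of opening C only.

Each market is assigned to its cheapest site among the open ones.
{C}: P→C 2·5=10, Q→C 14·8=112, R→C 7·19=133, S→C 3·10=30, T→C 5·19=95. Service 380; fixed 325; total 705.

Total cost: 705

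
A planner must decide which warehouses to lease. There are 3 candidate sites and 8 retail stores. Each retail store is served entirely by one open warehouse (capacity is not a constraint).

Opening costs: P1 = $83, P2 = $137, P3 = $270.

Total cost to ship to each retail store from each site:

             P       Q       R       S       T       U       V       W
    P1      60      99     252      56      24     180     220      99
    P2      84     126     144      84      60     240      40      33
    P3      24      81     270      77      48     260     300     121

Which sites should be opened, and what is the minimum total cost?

Open P1 and P2; minimum total cost 856.

For any fixed open set, each retail store goes to its cheapest open site; total = fixed + service.
{P1, P2}: P→P1 60, Q→P1 99, R→P2 144, S→P1 56, T→P1 24, U→P1 180, V→P2 40, W→P2 33. Service 636; fixed 220; total 856.
{P2}: P→P2 84, Q→P2 126, R→P2 144, S→P2 84, T→P2 60, U→P2 240, V→P2 40, W→P2 33. Service 811; fixed 137; total 948.
{P1, P2, P3}: P→P3 24, Q→P3 81, R→P2 144, S→P1 56, T→P1 24, U→P1 180, V→P2 40, W→P2 33. Service 582; fixed 490; total 1072.
{P1}: service 990 + fixed 83 = 1073
No other subset beats 856.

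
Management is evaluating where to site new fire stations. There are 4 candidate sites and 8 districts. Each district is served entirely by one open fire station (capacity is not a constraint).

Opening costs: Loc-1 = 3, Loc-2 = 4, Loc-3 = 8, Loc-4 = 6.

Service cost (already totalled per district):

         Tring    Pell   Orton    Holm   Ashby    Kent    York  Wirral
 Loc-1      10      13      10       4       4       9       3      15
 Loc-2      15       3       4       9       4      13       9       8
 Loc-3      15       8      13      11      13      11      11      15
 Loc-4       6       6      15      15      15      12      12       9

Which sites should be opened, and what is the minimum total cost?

Open Loc-1 and Loc-2; minimum total cost 52.

For any fixed open set, each district goes to its cheapest open site; total = fixed + service.
{Loc-1, Loc-2}: Tring→Loc-1 10, Pell→Loc-2 3, Orton→Loc-2 4, Holm→Loc-1 4, Ashby→Loc-1 4, Kent→Loc-1 9, York→Loc-1 3, Wirral→Loc-2 8. Service 45; fixed 7; total 52.
{Loc-1, Loc-2, Loc-4}: service 41 + fixed 13 = 54
{Loc-1, Loc-2, Loc-3}: Tring→Loc-1 10, Pell→Loc-2 3, Orton→Loc-2 4, Holm→Loc-1 4, Ashby→Loc-1 4, Kent→Loc-1 9, York→Loc-1 3, Wirral→Loc-2 8. Service 45; fixed 15; total 60.
{Loc-1, Loc-2, Loc-3, Loc-4}: Tring→Loc-4 6, Pell→Loc-2 3, Orton→Loc-2 4, Holm→Loc-1 4, Ashby→Loc-1 4, Kent→Loc-1 9, York→Loc-1 3, Wirral→Loc-2 8. Service 41; fixed 21; total 62.
(All 15 nonempty subsets were checked; Loc-1 and Loc-2 is lowest.)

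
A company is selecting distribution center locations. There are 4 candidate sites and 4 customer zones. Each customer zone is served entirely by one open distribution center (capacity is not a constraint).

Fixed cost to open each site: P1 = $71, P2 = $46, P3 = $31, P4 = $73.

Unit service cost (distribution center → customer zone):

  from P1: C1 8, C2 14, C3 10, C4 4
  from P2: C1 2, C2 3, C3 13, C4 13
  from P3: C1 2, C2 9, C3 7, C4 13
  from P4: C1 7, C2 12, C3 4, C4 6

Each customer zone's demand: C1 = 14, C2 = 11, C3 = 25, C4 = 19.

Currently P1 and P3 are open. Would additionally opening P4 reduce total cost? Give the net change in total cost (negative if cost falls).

Yes — net change −2 (cost falls by 2).

Current service cost with {P1, P3}: 378.
Adding P4: each customer zone re-picks its cheapest; new service cost 303, saving 75.
Extra fixed cost: 73. Net change = 73 − 75 = -2.
(Totals: 480 → 478.)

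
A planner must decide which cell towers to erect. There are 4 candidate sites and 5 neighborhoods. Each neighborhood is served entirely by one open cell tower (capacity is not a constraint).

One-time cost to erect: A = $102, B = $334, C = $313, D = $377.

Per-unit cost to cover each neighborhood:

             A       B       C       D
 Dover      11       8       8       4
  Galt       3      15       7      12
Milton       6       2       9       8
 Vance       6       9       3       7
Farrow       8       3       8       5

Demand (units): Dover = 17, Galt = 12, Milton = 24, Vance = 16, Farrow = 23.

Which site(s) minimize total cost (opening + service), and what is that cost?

For any fixed open set, each neighborhood goes to its cheapest open site; total = fixed + service.
{A}: Dover→A 11·17=187, Galt→A 3·12=36, Milton→A 6·24=144, Vance→A 6·16=96, Farrow→A 8·23=184. Service 647; fixed 102; total 749.
{A, B}: Dover→B 8·17=136, Galt→A 3·12=36, Milton→B 2·24=48, Vance→A 6·16=96, Farrow→B 3·23=69. Service 385; fixed 436; total 821.
{B}: service 577 + fixed 334 = 911
{A, B, C, D}: Dover→D 4·17=68, Galt→A 3·12=36, Milton→B 2·24=48, Vance→C 3·16=48, Farrow→B 3·23=69. Service 269; fixed 1126; total 1395.
(All 15 nonempty subsets were checked; A only is lowest.)

Open A only; minimum total cost 749.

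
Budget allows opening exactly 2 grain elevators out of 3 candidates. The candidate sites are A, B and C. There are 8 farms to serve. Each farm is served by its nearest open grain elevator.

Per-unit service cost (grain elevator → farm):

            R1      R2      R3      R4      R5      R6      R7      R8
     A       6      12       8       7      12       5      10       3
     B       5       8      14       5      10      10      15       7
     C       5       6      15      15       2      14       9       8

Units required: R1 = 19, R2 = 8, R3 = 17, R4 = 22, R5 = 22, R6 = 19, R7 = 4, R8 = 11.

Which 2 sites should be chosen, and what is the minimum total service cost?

Choose A and C; total service cost 641.

With exactly 2 open, each farm uses its cheapest among the chosen.
{A, C}: R1→C 5·19=95, R2→C 6·8=48, R3→A 8·17=136, R4→A 7·22=154, R5→C 2·22=44, R6→A 5·19=95, R7→C 9·4=36, R8→A 3·11=33. Service cost 641.
{A, B}: service cost 793
{B, C}: service cost 838
Among all 3 size-2 choices, {A, C} is lowest.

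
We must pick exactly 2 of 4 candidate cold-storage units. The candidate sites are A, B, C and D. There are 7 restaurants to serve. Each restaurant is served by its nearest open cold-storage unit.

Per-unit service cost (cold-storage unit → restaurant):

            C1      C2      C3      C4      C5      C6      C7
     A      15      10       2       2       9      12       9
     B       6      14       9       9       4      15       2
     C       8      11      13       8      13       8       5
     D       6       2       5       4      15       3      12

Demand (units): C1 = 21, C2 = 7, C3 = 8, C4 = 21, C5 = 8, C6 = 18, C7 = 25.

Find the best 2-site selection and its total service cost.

Choose B and D; total service cost 400.

With exactly 2 open, each restaurant uses its cheapest among the chosen.
{B, D}: C1→B 6·21=126, C2→D 2·7=14, C3→D 5·8=40, C4→D 4·21=84, C5→B 4·8=32, C6→D 3·18=54, C7→B 2·25=50. Service cost 400.
{C, D}: service cost 547
{A, D}: service cost 549
Among all 6 size-2 choices, {B, D} is lowest.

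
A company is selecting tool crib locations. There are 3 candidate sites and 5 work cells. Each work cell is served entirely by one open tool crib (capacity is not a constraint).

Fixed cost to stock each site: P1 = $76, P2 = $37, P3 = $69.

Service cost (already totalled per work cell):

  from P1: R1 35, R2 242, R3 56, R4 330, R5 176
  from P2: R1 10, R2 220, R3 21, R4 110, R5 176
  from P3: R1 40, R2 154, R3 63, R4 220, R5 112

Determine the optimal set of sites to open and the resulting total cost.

For any fixed open set, each work cell goes to its cheapest open site; total = fixed + service.
{P2, P3}: R1→P2 10, R2→P3 154, R3→P2 21, R4→P2 110, R5→P3 112. Service 407; fixed 106; total 513.
{P2}: service 537 + fixed 37 = 574
{P1, P2, P3}: service 407 + fixed 182 = 589
No other subset beats 513.

Open P2 and P3; minimum total cost 513.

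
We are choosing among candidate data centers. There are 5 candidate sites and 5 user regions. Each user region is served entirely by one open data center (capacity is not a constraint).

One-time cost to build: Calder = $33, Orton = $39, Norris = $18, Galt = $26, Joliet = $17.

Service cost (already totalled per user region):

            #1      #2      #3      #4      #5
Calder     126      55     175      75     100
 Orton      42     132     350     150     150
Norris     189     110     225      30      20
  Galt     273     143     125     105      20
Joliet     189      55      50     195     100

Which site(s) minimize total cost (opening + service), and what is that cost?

For any fixed open set, each user region goes to its cheapest open site; total = fixed + service.
{Orton, Norris, Joliet}: #1→Orton 42, #2→Joliet 55, #3→Joliet 50, #4→Norris 30, #5→Norris 20. Service 197; fixed 74; total 271.
{Orton, Norris, Galt, Joliet}: service 197 + fixed 100 = 297
{Calder, Orton, Norris, Joliet}: service 197 + fixed 107 = 304
{Calder, Orton, Norris, Galt, Joliet}: service 197 + fixed 133 = 330
No other subset beats 271.

Open Orton, Norris and Joliet; minimum total cost 271.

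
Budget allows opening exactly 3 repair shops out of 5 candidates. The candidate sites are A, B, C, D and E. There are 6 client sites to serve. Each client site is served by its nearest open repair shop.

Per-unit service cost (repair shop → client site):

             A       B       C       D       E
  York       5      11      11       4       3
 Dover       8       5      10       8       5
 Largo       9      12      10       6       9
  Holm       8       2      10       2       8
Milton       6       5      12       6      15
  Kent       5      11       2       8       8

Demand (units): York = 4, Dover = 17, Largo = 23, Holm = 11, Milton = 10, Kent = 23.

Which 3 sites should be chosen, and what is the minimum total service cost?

Choose B, C and D; total service cost 357.

With exactly 3 open, each client site uses its cheapest among the chosen.
{B, C, D}: York→D 4·4=16, Dover→B 5·17=85, Largo→D 6·23=138, Holm→B 2·11=22, Milton→B 5·10=50, Kent→C 2·23=46. Service cost 357.
{C, D, E}: service cost 363
{A, C, D}: service cost 418
Among all 10 size-3 choices, {B, C, D} is lowest.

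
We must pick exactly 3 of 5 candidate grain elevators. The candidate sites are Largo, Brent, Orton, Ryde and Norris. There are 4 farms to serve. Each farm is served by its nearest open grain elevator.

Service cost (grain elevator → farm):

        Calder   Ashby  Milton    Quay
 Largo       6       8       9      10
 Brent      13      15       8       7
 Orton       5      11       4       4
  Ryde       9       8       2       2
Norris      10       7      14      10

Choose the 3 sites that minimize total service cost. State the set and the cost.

Choose Orton, Ryde and Norris; total service cost 16.

With exactly 3 open, each farm uses its cheapest among the chosen.
{Orton, Ryde, Norris}: Calder→Orton 5, Ashby→Norris 7, Milton→Ryde 2, Quay→Ryde 2. Service cost 16.
{Largo, Orton, Ryde}: service cost 17
{Largo, Ryde, Norris}: service cost 17
Among all 10 size-3 choices, {Orton, Ryde, Norris} is lowest.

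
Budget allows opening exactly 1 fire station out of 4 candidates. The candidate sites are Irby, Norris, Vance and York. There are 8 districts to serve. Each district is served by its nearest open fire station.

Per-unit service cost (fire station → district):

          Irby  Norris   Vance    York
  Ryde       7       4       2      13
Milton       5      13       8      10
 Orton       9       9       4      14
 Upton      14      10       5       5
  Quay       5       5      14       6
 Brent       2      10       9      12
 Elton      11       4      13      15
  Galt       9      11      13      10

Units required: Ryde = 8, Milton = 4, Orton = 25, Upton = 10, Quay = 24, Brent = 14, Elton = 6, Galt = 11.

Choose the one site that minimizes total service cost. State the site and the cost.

With exactly 1 open, each district uses its cheapest among the chosen.
{Irby}: Ryde→Irby 7·8=56, Milton→Irby 5·4=20, Orton→Irby 9·25=225, Upton→Irby 14·10=140, Quay→Irby 5·24=120, Brent→Irby 2·14=28, Elton→Irby 11·6=66, Galt→Irby 9·11=99. Service cost 754.
{Norris}: service cost 814
{Vance}: service cost 881
Among all 4 size-1 choices, {Irby} is lowest.

Choose Irby only; total service cost 754.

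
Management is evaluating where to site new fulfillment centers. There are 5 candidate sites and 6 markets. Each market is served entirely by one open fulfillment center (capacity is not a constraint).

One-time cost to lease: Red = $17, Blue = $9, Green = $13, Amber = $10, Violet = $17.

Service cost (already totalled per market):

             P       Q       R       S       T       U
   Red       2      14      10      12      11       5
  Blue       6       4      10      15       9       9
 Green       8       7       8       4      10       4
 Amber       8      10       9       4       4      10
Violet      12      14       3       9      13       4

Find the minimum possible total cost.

Minimum total cost: 54

For any fixed open set, each market goes to its cheapest open site; total = fixed + service.
{Green}: P→Green 8, Q→Green 7, R→Green 8, S→Green 4, T→Green 10, U→Green 4. Service 41; fixed 13; total 54.
{Blue, Amber}: service 36 + fixed 19 = 55
{Amber}: service 45 + fixed 10 = 55
{Red, Blue, Green, Amber, Violet}: P→Red 2, Q→Blue 4, R→Violet 3, S→Green 4, T→Amber 4, U→Green 4. Service 21; fixed 66; total 87.
No other subset beats 54.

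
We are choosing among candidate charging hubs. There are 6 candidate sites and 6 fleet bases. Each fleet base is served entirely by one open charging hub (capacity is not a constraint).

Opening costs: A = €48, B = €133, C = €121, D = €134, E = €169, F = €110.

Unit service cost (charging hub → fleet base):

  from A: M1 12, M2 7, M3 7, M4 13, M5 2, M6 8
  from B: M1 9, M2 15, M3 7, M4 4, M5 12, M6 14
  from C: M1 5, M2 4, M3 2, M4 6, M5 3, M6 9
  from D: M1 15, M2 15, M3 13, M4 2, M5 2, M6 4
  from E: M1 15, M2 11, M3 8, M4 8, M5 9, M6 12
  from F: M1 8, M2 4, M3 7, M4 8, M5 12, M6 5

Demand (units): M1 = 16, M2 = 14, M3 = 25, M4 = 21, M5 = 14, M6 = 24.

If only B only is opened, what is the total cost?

Total cost: 1250

Each fleet base is assigned to its cheapest site among the open ones.
{B}: M1→B 9·16=144, M2→B 15·14=210, M3→B 7·25=175, M4→B 4·21=84, M5→B 12·14=168, M6→B 14·24=336. Service 1117; fixed 133; total 1250.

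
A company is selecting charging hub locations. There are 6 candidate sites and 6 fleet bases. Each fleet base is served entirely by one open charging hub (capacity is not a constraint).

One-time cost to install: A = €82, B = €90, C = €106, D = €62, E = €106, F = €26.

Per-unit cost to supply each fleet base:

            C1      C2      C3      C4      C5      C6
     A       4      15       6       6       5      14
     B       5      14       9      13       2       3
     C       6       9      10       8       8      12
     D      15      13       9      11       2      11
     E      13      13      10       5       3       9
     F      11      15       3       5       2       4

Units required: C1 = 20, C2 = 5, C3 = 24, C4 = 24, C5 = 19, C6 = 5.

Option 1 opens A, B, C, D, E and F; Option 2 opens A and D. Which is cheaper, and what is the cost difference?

Option 1: {A, B, C, D, E, F}: C1→A 4·20=80, C2→C 9·5=45, C3→F 3·24=72, C4→E 5·24=120, C5→B 2·19=38, C6→B 3·5=15. Service 370; fixed 472; total 842.
Option 2: {A, D}: C1→A 4·20=80, C2→D 13·5=65, C3→A 6·24=144, C4→A 6·24=144, C5→D 2·19=38, C6→D 11·5=55. Service 526; fixed 144; total 670.
Difference: |842 − 670| = 172.

Option 2 is cheaper by 172.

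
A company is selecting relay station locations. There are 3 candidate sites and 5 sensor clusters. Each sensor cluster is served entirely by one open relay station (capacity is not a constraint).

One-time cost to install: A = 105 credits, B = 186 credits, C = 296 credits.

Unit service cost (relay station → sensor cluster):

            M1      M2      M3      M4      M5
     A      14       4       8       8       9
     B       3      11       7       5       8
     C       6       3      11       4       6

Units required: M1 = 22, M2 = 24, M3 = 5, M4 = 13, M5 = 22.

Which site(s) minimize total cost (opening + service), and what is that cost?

Open A and B; minimum total cost 729.

For any fixed open set, each sensor cluster goes to its cheapest open site; total = fixed + service.
{A, B}: M1→B 3·22=66, M2→A 4·24=96, M3→B 7·5=35, M4→B 5·13=65, M5→B 8·22=176. Service 438; fixed 291; total 729.
{C}: service 443 + fixed 296 = 739
{B}: service 606 + fixed 186 = 792
{A, B, C}: service 357 + fixed 587 = 944
No other subset beats 729.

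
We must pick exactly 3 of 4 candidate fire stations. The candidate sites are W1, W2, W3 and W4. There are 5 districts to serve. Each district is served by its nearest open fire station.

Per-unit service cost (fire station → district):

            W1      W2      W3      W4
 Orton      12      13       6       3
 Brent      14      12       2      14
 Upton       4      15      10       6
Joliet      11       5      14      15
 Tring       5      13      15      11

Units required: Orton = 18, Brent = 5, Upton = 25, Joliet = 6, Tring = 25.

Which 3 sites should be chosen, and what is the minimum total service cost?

With exactly 3 open, each district uses its cheapest among the chosen.
{W1, W3, W4}: Orton→W4 3·18=54, Brent→W3 2·5=10, Upton→W1 4·25=100, Joliet→W1 11·6=66, Tring→W1 5·25=125. Service cost 355.
{W1, W2, W4}: service cost 369
{W1, W2, W3}: service cost 373
Among all 4 size-3 choices, {W1, W3, W4} is lowest.

Choose W1, W3 and W4; total service cost 355.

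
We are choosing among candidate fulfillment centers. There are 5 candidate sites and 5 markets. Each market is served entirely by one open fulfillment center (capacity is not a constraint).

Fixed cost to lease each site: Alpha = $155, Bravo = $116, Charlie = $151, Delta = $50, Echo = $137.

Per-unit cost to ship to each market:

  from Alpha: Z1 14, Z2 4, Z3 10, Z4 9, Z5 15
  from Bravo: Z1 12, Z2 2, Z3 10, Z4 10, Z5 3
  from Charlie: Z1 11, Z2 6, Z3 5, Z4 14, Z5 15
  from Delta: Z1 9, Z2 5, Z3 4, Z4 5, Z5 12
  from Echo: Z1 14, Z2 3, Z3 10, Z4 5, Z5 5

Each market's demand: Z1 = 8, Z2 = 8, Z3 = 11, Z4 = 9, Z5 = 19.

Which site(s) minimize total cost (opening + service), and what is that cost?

For any fixed open set, each market goes to its cheapest open site; total = fixed + service.
{Bravo, Delta}: Z1→Delta 9·8=72, Z2→Bravo 2·8=16, Z3→Delta 4·11=44, Z4→Delta 5·9=45, Z5→Bravo 3·19=57. Service 234; fixed 166; total 400.
{Delta, Echo}: Z1→Delta 9·8=72, Z2→Echo 3·8=24, Z3→Delta 4·11=44, Z4→Delta 5·9=45, Z5→Echo 5·19=95. Service 280; fixed 187; total 467.
{Delta}: Z1→Delta 9·8=72, Z2→Delta 5·8=40, Z3→Delta 4·11=44, Z4→Delta 5·9=45, Z5→Delta 12·19=228. Service 429; fixed 50; total 479.
{Alpha, Bravo, Charlie, Delta, Echo}: service 234 + fixed 609 = 843
No other subset beats 400.

Open Bravo and Delta; minimum total cost 400.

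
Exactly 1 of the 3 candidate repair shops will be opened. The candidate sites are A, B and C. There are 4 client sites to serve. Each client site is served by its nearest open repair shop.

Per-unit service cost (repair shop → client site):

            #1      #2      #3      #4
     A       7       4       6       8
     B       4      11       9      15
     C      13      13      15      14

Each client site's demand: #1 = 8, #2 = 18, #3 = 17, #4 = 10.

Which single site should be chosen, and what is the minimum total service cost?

With exactly 1 open, each client site uses its cheapest among the chosen.
{A}: #1→A 7·8=56, #2→A 4·18=72, #3→A 6·17=102, #4→A 8·10=80. Service cost 310.
{B}: service cost 533
{C}: service cost 733
Among all 3 size-1 choices, {A} is lowest.

Choose A only; total service cost 310.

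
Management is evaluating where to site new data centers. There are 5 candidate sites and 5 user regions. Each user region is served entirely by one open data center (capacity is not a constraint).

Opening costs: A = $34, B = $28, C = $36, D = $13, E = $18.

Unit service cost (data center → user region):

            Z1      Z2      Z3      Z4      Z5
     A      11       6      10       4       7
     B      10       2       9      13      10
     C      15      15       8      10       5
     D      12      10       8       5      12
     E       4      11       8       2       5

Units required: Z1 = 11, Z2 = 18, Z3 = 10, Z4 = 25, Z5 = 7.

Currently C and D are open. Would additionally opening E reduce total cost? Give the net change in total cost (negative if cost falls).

Yes — net change −145 (cost falls by 145).

Current service cost with {C, D}: 552.
Adding E: each user region re-picks its cheapest; new service cost 389, saving 163.
Extra fixed cost: 18. Net change = 18 − 163 = -145.
(Totals: 601 → 456.)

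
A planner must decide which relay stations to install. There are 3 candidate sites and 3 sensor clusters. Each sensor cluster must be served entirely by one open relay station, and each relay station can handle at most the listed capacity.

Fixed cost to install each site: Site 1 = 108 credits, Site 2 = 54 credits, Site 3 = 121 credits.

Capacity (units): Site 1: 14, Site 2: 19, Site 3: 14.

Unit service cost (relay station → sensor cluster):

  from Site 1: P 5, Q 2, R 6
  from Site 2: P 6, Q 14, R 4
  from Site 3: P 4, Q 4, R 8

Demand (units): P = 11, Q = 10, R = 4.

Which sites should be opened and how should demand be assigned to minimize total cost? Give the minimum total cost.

Open {Site 1, Site 2}: P→Site 2 6·11=66, Q→Site 1 2·10=20, R→Site 2 4·4=16.
Loads: Site 1 carries 10/14, Site 2 carries 15/19. Service 102; fixed 162; total 264.
Next best feasible plan costs 272.

Minimum total cost: 264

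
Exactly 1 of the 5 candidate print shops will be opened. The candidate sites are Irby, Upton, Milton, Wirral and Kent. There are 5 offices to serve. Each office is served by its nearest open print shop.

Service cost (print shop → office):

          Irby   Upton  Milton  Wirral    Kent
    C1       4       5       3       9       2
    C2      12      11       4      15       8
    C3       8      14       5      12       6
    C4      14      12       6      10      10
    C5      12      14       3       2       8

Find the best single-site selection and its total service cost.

Choose Milton only; total service cost 21.

With exactly 1 open, each office uses its cheapest among the chosen.
{Milton}: C1→Milton 3, C2→Milton 4, C3→Milton 5, C4→Milton 6, C5→Milton 3. Service cost 21.
{Kent}: service cost 34
{Wirral}: service cost 48
Among all 5 size-1 choices, {Milton} is lowest.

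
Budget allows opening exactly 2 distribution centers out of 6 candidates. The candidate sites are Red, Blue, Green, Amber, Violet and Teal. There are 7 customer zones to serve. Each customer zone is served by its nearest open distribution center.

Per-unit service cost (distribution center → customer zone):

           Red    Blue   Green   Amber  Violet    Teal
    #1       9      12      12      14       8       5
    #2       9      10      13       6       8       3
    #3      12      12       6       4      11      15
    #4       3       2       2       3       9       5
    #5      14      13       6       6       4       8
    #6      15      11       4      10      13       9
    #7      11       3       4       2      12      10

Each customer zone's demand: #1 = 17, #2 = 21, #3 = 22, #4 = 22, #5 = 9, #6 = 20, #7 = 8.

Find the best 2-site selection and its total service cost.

Choose Green and Teal; total service cost 490.

With exactly 2 open, each customer zone uses its cheapest among the chosen.
{Green, Teal}: #1→Teal 5·17=85, #2→Teal 3·21=63, #3→Green 6·22=132, #4→Green 2·22=44, #5→Green 6·9=54, #6→Green 4·20=80, #7→Green 4·8=32. Service cost 490.
{Amber, Teal}: service cost 552
{Green, Amber}: service cost 612
Among all 15 size-2 choices, {Green, Teal} is lowest.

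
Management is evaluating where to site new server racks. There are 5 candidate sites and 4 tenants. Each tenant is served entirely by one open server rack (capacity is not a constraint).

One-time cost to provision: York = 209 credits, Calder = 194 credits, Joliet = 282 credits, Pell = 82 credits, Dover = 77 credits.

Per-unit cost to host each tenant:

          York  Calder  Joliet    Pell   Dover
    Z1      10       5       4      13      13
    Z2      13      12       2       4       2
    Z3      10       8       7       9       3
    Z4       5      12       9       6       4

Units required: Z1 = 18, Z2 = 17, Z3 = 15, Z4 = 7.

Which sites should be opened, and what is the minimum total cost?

For any fixed open set, each tenant goes to its cheapest open site; total = fixed + service.
{Dover}: Z1→Dover 13·18=234, Z2→Dover 2·17=34, Z3→Dover 3·15=45, Z4→Dover 4·7=28. Service 341; fixed 77; total 418.
{Calder, Dover}: Z1→Calder 5·18=90, Z2→Dover 2·17=34, Z3→Dover 3·15=45, Z4→Dover 4·7=28. Service 197; fixed 271; total 468.
{Pell, Dover}: service 341 + fixed 159 = 500
{York, Calder, Joliet, Pell, Dover}: Z1→Joliet 4·18=72, Z2→Joliet 2·17=34, Z3→Dover 3·15=45, Z4→Dover 4·7=28. Service 179; fixed 844; total 1023.
No other subset beats 418.

Open Dover only; minimum total cost 418.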